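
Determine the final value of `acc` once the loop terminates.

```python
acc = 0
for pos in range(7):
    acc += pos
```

Let's trace through this code step by step.

Initialize: acc = 0
Entering loop: for pos in range(7):
After iteration 1: pos = 0, acc = 0
After iteration 2: pos = 1, acc = 1
After iteration 3: pos = 2, acc = 3
After iteration 4: pos = 3, acc = 6
After iteration 5: pos = 4, acc = 10
After iteration 6: pos = 5, acc = 15
After iteration 7: pos = 6, acc = 21
Loop ends.

Final answer: 21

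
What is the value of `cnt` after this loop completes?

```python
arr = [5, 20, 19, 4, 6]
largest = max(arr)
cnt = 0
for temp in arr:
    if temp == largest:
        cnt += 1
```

Let's trace through this code step by step.

Initialize: arr = [5, 20, 19, 4, 6]
Initialize: largest = 20
Initialize: cnt = 0
Entering loop: for temp in arr:
After iteration 1: temp = 5, cnt = 0
After iteration 2: temp = 20, cnt = 1
After iteration 3: temp = 19, cnt = 1
After iteration 4: temp = 4, cnt = 1
After iteration 5: temp = 6, cnt = 1
Loop ends.

Final answer: 1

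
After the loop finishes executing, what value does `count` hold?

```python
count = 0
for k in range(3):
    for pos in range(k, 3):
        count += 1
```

Let's trace through this code step by step.

Initialize: count = 0
Entering loop: for k in range(3):
After iteration 1: k = 0, count = 3
After iteration 2: k = 1, count = 5
After iteration 3: k = 2, count = 6
Loop ends.

Final answer: 6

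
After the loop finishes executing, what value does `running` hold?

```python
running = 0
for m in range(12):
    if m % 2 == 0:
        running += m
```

Let's trace through this code step by step.

Initialize: running = 0
Entering loop: for m in range(12):
After iteration 1: m = 0, running = 0
After iteration 2: m = 1, running = 0
After iteration 3: m = 2, running = 2
After iteration 4: m = 3, running = 2
After iteration 5: m = 4, running = 6
After iteration 6: m = 5, running = 6
After iteration 7: m = 6, running = 12
After iteration 8: m = 7, running = 12
After iteration 9: m = 8, running = 20
After iteration 10: m = 9, running = 20
After iteration 11: m = 10, running = 30
After iteration 12: m = 11, running = 30
Loop ends.

Final answer: 30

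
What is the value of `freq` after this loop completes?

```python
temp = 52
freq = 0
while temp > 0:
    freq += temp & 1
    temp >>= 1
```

Let's trace through this code step by step.

Initialize: temp = 52
Initialize: freq = 0
Entering loop: while temp > 0:
After iteration 1: temp = 26, freq = 0
After iteration 2: temp = 13, freq = 0
After iteration 3: temp = 6, freq = 1
After iteration 4: temp = 3, freq = 1
After iteration 5: temp = 1, freq = 2
After iteration 6: temp = 0, freq = 3
Loop ends.

Final answer: 3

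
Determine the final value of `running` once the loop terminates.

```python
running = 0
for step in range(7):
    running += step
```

Let's trace through this code step by step.

Initialize: running = 0
Entering loop: for step in range(7):
After iteration 1: step = 0, running = 0
After iteration 2: step = 1, running = 1
After iteration 3: step = 2, running = 3
After iteration 4: step = 3, running = 6
After iteration 5: step = 4, running = 10
After iteration 6: step = 5, running = 15
After iteration 7: step = 6, running = 21
Loop ends.

Final answer: 21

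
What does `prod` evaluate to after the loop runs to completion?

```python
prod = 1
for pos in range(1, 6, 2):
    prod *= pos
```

Let's trace through this code step by step.

Initialize: prod = 1
Entering loop: for pos in range(1, 6, 2):
After iteration 1: pos = 1, prod = 1
After iteration 2: pos = 3, prod = 3
After iteration 3: pos = 5, prod = 15
Loop ends.

Final answer: 15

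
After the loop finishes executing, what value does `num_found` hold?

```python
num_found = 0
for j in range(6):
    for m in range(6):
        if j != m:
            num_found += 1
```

Let's trace through this code step by step.

Initialize: num_found = 0
Entering loop: for j in range(6):
After iteration 1: j = 0, num_found = 5
After iteration 2: j = 1, num_found = 10
After iteration 3: j = 2, num_found = 15
After iteration 4: j = 3, num_found = 20
After iteration 5: j = 4, num_found = 25
After iteration 6: j = 5, num_found = 30
Loop ends.

Final answer: 30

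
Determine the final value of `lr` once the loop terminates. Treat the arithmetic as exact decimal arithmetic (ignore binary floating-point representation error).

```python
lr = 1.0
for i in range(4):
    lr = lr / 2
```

Let's trace through this code step by step.

Initialize: lr = 1.0
Entering loop: for i in range(4):
After iteration 1: i = 0, lr = 0.5
After iteration 2: i = 1, lr = 0.25
After iteration 3: i = 2, lr = 0.125
After iteration 4: i = 3, lr = 0.0625
Loop ends.

Final answer: 0.0625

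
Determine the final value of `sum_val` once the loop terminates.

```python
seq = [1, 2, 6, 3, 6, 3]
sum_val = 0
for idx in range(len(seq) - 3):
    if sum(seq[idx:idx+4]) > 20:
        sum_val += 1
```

Let's trace through this code step by step.

Initialize: seq = [1, 2, 6, 3, 6, 3]
Initialize: sum_val = 0
Entering loop: for idx in range(len(seq) - 3):
After iteration 1: idx = 0, sum_val = 0
After iteration 2: idx = 1, sum_val = 0
After iteration 3: idx = 2, sum_val = 0
Loop ends.

Final answer: 0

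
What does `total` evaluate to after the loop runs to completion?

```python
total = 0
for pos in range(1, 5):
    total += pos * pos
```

Let's trace through this code step by step.

Initialize: total = 0
Entering loop: for pos in range(1, 5):
After iteration 1: pos = 1, total = 1
After iteration 2: pos = 2, total = 5
After iteration 3: pos = 3, total = 14
After iteration 4: pos = 4, total = 30
Loop ends.

Final answer: 30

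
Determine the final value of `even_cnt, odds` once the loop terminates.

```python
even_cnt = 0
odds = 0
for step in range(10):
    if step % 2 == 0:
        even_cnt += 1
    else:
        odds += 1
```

Let's trace through this code step by step.

Initialize: even_cnt = 0
Initialize: odds = 0
Entering loop: for step in range(10):
After iteration 1: step = 0, even_cnt = 1, odds = 0
After iteration 2: step = 1, even_cnt = 1, odds = 1
After iteration 3: step = 2, even_cnt = 2, odds = 1
After iteration 4: step = 3, even_cnt = 2, odds = 2
After iteration 5: step = 4, even_cnt = 3, odds = 2
After iteration 6: step = 5, even_cnt = 3, odds = 3
After iteration 7: step = 6, even_cnt = 4, odds = 3
After iteration 8: step = 7, even_cnt = 4, odds = 4
After iteration 9: step = 8, even_cnt = 5, odds = 4
After iteration 10: step = 9, even_cnt = 5, odds = 5
Loop ends.

Final answer: 5, 5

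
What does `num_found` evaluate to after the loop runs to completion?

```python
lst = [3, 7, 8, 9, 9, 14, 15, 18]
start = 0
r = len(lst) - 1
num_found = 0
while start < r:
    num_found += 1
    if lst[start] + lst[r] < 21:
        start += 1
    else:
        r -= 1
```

Let's trace through this code step by step.

Initialize: lst = [3, 7, 8, 9, 9, 14, 15, 18]
Initialize: start = 0
Initialize: r = 7
Initialize: num_found = 0
Entering loop: while start < r:
After iteration 1: start = 0, r = 6, num_found = 1
After iteration 2: start = 1, r = 6, num_found = 2
After iteration 3: start = 1, r = 5, num_found = 3
After iteration 4: start = 1, r = 4, num_found = 4
After iteration 5: start = 2, r = 4, num_found = 5
After iteration 6: start = 3, r = 4, num_found = 6
After iteration 7: start = 4, r = 4, num_found = 7
Loop ends.

Final answer: 7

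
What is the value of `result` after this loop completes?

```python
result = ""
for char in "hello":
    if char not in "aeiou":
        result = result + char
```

Let's trace through this code step by step.

Initialize: result = ''
Entering loop: for char in "hello":
After iteration 1: char = 'h', result = 'h'
After iteration 2: char = 'e', result = 'h'
After iteration 3: char = 'l', result = 'hl'
After iteration 4: char = 'l', result = 'hll'
After iteration 5: char = 'o', result = 'hll'
Loop ends.

Final answer: 'hll'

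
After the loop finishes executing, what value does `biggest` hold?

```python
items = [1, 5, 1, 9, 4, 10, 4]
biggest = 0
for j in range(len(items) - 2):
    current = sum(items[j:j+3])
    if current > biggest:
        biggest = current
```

Let's trace through this code step by step.

Initialize: items = [1, 5, 1, 9, 4, 10, 4]
Initialize: biggest = 0
Entering loop: for j in range(len(items) - 2):
After iteration 1: j = 0, biggest = 7, current = 7
After iteration 2: j = 1, biggest = 15, current = 15
After iteration 3: j = 2, biggest = 15, current = 14
After iteration 4: j = 3, biggest = 23, current = 23
After iteration 5: j = 4, biggest = 23, current = 18
Loop ends.

Final answer: 23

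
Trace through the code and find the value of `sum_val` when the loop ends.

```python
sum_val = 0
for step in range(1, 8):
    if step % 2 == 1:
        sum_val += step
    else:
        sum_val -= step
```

Let's trace through this code step by step.

Initialize: sum_val = 0
Entering loop: for step in range(1, 8):
After iteration 1: step = 1, sum_val = 1
After iteration 2: step = 2, sum_val = -1
After iteration 3: step = 3, sum_val = 2
After iteration 4: step = 4, sum_val = -2
After iteration 5: step = 5, sum_val = 3
After iteration 6: step = 6, sum_val = -3
After iteration 7: step = 7, sum_val = 4
Loop ends.

Final answer: 4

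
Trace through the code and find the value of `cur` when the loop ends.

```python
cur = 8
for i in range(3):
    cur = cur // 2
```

Let's trace through this code step by step.

Initialize: cur = 8
Entering loop: for i in range(3):
After iteration 1: i = 0, cur = 4
After iteration 2: i = 1, cur = 2
After iteration 3: i = 2, cur = 1
Loop ends.

Final answer: 1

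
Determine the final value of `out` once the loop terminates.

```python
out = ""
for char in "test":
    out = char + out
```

Let's trace through this code step by step.

Initialize: out = ''
Entering loop: for char in "test":
After iteration 1: char = 't', out = 't'
After iteration 2: char = 'e', out = 'et'
After iteration 3: char = 's', out = 'set'
After iteration 4: char = 't', out = 'tset'
Loop ends.

Final answer: 'tset'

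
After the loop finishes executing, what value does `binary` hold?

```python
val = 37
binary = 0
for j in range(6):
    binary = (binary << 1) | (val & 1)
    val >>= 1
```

Let's trace through this code step by step.

Initialize: val = 37
Initialize: binary = 0
Entering loop: for j in range(6):
After iteration 1: j = 0, val = 18, binary = 1
After iteration 2: j = 1, val = 9, binary = 2
After iteration 3: j = 2, val = 4, binary = 5
After iteration 4: j = 3, val = 2, binary = 10
After iteration 5: j = 4, val = 1, binary = 20
After iteration 6: j = 5, val = 0, binary = 41
Loop ends.

Final answer: 41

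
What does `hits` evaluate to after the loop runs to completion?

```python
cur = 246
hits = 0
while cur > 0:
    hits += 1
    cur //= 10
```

Let's trace through this code step by step.

Initialize: cur = 246
Initialize: hits = 0
Entering loop: while cur > 0:
After iteration 1: cur = 24, hits = 1
After iteration 2: cur = 2, hits = 2
After iteration 3: cur = 0, hits = 3
Loop ends.

Final answer: 3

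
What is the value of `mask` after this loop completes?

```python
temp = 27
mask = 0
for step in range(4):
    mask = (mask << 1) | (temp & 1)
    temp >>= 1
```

Let's trace through this code step by step.

Initialize: temp = 27
Initialize: mask = 0
Entering loop: for step in range(4):
After iteration 1: step = 0, temp = 13, mask = 1
After iteration 2: step = 1, temp = 6, mask = 3
After iteration 3: step = 2, temp = 3, mask = 6
After iteration 4: step = 3, temp = 1, mask = 13
Loop ends.

Final answer: 13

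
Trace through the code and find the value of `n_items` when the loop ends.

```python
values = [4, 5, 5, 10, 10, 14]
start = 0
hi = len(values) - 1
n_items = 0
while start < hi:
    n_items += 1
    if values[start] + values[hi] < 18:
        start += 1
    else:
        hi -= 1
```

Let's trace through this code step by step.

Initialize: values = [4, 5, 5, 10, 10, 14]
Initialize: start = 0
Initialize: hi = 5
Initialize: n_items = 0
Entering loop: while start < hi:
After iteration 1: start = 0, hi = 4, n_items = 1
After iteration 2: start = 1, hi = 4, n_items = 2
After iteration 3: start = 2, hi = 4, n_items = 3
After iteration 4: start = 3, hi = 4, n_items = 4
After iteration 5: start = 3, hi = 3, n_items = 5
Loop ends.

Final answer: 5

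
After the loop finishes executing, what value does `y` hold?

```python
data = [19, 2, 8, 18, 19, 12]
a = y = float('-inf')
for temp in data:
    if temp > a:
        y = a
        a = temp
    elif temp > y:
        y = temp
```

Let's trace through this code step by step.

Initialize: data = [19, 2, 8, 18, 19, 12]
Initialize: a = -inf
Initialize: y = -inf
Entering loop: for temp in data:
After iteration 1: temp = 19, a = 19, y = -inf
After iteration 2: temp = 2, a = 19, y = 2
After iteration 3: temp = 8, a = 19, y = 8
After iteration 4: temp = 18, a = 19, y = 18
After iteration 5: temp = 19, a = 19, y = 19
After iteration 6: temp = 12, a = 19, y = 19
Loop ends.

Final answer: 19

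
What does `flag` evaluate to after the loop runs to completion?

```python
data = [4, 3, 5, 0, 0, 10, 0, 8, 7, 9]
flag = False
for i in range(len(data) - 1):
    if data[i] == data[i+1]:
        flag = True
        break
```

Let's trace through this code step by step.

Initialize: data = [4, 3, 5, 0, 0, 10, 0, 8, 7, 9]
Initialize: flag = False
Entering loop: for i in range(len(data) - 1):
After iteration 1: i = 0, flag = False
After iteration 2: i = 1, flag = False
After iteration 3: i = 2, flag = False
After iteration 4: i = 3, flag = True
Loop ends.

Final answer: True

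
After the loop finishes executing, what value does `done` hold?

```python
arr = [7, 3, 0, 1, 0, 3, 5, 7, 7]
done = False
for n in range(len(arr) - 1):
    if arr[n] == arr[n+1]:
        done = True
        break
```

Let's trace through this code step by step.

Initialize: arr = [7, 3, 0, 1, 0, 3, 5, 7, 7]
Initialize: done = False
Entering loop: for n in range(len(arr) - 1):
After iteration 1: n = 0, done = False
After iteration 2: n = 1, done = False
After iteration 3: n = 2, done = False
After iteration 4: n = 3, done = False
After iteration 5: n = 4, done = False
After iteration 6: n = 5, done = False
After iteration 7: n = 6, done = False
After iteration 8: n = 7, done = True
Loop ends.

Final answer: True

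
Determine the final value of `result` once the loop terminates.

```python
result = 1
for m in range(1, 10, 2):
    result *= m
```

Let's trace through this code step by step.

Initialize: result = 1
Entering loop: for m in range(1, 10, 2):
After iteration 1: m = 1, result = 1
After iteration 2: m = 3, result = 3
After iteration 3: m = 5, result = 15
After iteration 4: m = 7, result = 105
After iteration 5: m = 9, result = 945
Loop ends.

Final answer: 945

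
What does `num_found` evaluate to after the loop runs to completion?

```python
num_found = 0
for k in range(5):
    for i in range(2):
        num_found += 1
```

Let's trace through this code step by step.

Initialize: num_found = 0
Entering loop: for k in range(5):
After iteration 1: k = 0, num_found = 2
After iteration 2: k = 1, num_found = 4
After iteration 3: k = 2, num_found = 6
After iteration 4: k = 3, num_found = 8
After iteration 5: k = 4, num_found = 10
Loop ends.

Final answer: 10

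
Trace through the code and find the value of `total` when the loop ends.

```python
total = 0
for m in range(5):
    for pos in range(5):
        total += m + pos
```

Let's trace through this code step by step.

Initialize: total = 0
Entering loop: for m in range(5):
After iteration 1: m = 0, total = 10
After iteration 2: m = 1, total = 25
After iteration 3: m = 2, total = 45
After iteration 4: m = 3, total = 70
After iteration 5: m = 4, total = 100
Loop ends.

Final answer: 100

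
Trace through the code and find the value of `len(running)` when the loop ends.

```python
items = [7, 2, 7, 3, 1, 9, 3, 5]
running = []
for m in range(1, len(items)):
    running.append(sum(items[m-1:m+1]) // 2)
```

Let's trace through this code step by step.

Initialize: items = [7, 2, 7, 3, 1, 9, 3, 5]
Initialize: running = []
Entering loop: for m in range(1, len(items)):
After iteration 1: m = 1, running = [4]
After iteration 2: m = 2, running = [4, 4]
After iteration 3: m = 3, running = [4, 4, 5]
After iteration 4: m = 4, running = [4, 4, 5, 2]
After iteration 5: m = 5, running = [4, 4, 5, 2, 5]
After iteration 6: m = 6, running = [4, 4, 5, 2, 5, 6]
After iteration 7: m = 7, running = [4, 4, 5, 2, 5, 6, 4]
Loop ends.
len(running) = 7

Final answer: 7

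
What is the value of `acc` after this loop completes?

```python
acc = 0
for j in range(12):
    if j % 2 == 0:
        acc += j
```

Let's trace through this code step by step.

Initialize: acc = 0
Entering loop: for j in range(12):
After iteration 1: j = 0, acc = 0
After iteration 2: j = 1, acc = 0
After iteration 3: j = 2, acc = 2
After iteration 4: j = 3, acc = 2
After iteration 5: j = 4, acc = 6
After iteration 6: j = 5, acc = 6
After iteration 7: j = 6, acc = 12
After iteration 8: j = 7, acc = 12
After iteration 9: j = 8, acc = 20
After iteration 10: j = 9, acc = 20
After iteration 11: j = 10, acc = 30
After iteration 12: j = 11, acc = 30
Loop ends.

Final answer: 30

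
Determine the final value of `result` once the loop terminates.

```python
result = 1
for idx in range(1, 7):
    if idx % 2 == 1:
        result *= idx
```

Let's trace through this code step by step.

Initialize: result = 1
Entering loop: for idx in range(1, 7):
After iteration 1: idx = 1, result = 1
After iteration 2: idx = 2, result = 1
After iteration 3: idx = 3, result = 3
After iteration 4: idx = 4, result = 3
After iteration 5: idx = 5, result = 15
After iteration 6: idx = 6, result = 15
Loop ends.

Final answer: 15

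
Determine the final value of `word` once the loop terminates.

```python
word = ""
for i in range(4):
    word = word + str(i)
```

Let's trace through this code step by step.

Initialize: word = ''
Entering loop: for i in range(4):
After iteration 1: i = 0, word = '0'
After iteration 2: i = 1, word = '01'
After iteration 3: i = 2, word = '012'
After iteration 4: i = 3, word = '0123'
Loop ends.

Final answer: '0123'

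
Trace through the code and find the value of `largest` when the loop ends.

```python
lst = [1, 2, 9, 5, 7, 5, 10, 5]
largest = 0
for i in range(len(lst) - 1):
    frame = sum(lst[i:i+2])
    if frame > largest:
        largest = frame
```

Let's trace through this code step by step.

Initialize: lst = [1, 2, 9, 5, 7, 5, 10, 5]
Initialize: largest = 0
Entering loop: for i in range(len(lst) - 1):
After iteration 1: i = 0, largest = 3, frame = 3
After iteration 2: i = 1, largest = 11, frame = 11
After iteration 3: i = 2, largest = 14, frame = 14
After iteration 4: i = 3, largest = 14, frame = 12
After iteration 5: i = 4, largest = 14, frame = 12
After iteration 6: i = 5, largest = 15, frame = 15
After iteration 7: i = 6, largest = 15, frame = 15
Loop ends.

Final answer: 15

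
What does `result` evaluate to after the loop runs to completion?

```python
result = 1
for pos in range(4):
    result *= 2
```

Let's trace through this code step by step.

Initialize: result = 1
Entering loop: for pos in range(4):
After iteration 1: pos = 0, result = 2
After iteration 2: pos = 1, result = 4
After iteration 3: pos = 2, result = 8
After iteration 4: pos = 3, result = 16
Loop ends.

Final answer: 16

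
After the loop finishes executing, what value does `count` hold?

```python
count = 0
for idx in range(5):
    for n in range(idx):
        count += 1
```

Let's trace through this code step by step.

Initialize: count = 0
Entering loop: for idx in range(5):
After iteration 1: idx = 0, count = 0
After iteration 2: idx = 1, count = 1, n = 0
After iteration 3: idx = 2, count = 3, n = 1
After iteration 4: idx = 3, count = 6, n = 2
After iteration 5: idx = 4, count = 10, n = 3
Loop ends.

Final answer: 10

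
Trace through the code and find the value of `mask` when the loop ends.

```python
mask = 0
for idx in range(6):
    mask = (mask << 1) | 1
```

Let's trace through this code step by step.

Initialize: mask = 0
Entering loop: for idx in range(6):
After iteration 1: idx = 0, mask = 1
After iteration 2: idx = 1, mask = 3
After iteration 3: idx = 2, mask = 7
After iteration 4: idx = 3, mask = 15
After iteration 5: idx = 4, mask = 31
After iteration 6: idx = 5, mask = 63
Loop ends.

Final answer: 63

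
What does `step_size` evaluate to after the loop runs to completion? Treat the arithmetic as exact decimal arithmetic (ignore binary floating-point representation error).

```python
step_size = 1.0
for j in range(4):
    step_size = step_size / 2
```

Let's trace through this code step by step.

Initialize: step_size = 1.0
Entering loop: for j in range(4):
After iteration 1: j = 0, step_size = 0.5
After iteration 2: j = 1, step_size = 0.25
After iteration 3: j = 2, step_size = 0.125
After iteration 4: j = 3, step_size = 0.0625
Loop ends.

Final answer: 0.0625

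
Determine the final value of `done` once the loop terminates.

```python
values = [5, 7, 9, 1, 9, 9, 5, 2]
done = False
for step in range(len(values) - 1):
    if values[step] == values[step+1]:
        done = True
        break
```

Let's trace through this code step by step.

Initialize: values = [5, 7, 9, 1, 9, 9, 5, 2]
Initialize: done = False
Entering loop: for step in range(len(values) - 1):
After iteration 1: step = 0, done = False
After iteration 2: step = 1, done = False
After iteration 3: step = 2, done = False
After iteration 4: step = 3, done = False
After iteration 5: step = 4, done = True
Loop ends.

Final answer: True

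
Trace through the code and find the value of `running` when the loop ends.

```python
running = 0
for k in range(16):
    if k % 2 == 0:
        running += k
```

Let's trace through this code step by step.

Initialize: running = 0
Entering loop: for k in range(16):
After iteration 1: k = 0, running = 0
After iteration 2: k = 1, running = 0
After iteration 3: k = 2, running = 2
After iteration 4: k = 3, running = 2
After iteration 5: k = 4, running = 6
After iteration 6: k = 5, running = 6
After iteration 7: k = 6, running = 12
After iteration 8: k = 7, running = 12
After iteration 9: k = 8, running = 20
After iteration 10: k = 9, running = 20
After iteration 11: k = 10, running = 30
After iteration 12: k = 11, running = 30
After iteration 13: k = 12, running = 42
After iteration 14: k = 13, running = 42
After iteration 15: k = 14, running = 56
After iteration 16: k = 15, running = 56
Loop ends.

Final answer: 56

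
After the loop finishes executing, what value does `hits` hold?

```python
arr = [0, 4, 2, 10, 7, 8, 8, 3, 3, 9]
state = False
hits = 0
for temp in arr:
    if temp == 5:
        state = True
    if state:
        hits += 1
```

Let's trace through this code step by step.

Initialize: arr = [0, 4, 2, 10, 7, 8, 8, 3, 3, 9]
Initialize: state = False
Initialize: hits = 0
Entering loop: for temp in arr:
After iteration 1: temp = 0, hits = 0
After iteration 2: temp = 4, hits = 0
After iteration 3: temp = 2, hits = 0
After iteration 4: temp = 10, hits = 0
After iteration 5: temp = 7, hits = 0
After iteration 6: temp = 8, hits = 0
After iteration 7: temp = 8, hits = 0
After iteration 8: temp = 3, hits = 0
After iteration 9: temp = 3, hits = 0
After iteration 10: temp = 9, hits = 0
Loop ends.

Final answer: 0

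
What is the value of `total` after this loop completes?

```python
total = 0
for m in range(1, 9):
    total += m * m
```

Let's trace through this code step by step.

Initialize: total = 0
Entering loop: for m in range(1, 9):
After iteration 1: m = 1, total = 1
After iteration 2: m = 2, total = 5
After iteration 3: m = 3, total = 14
After iteration 4: m = 4, total = 30
After iteration 5: m = 5, total = 55
After iteration 6: m = 6, total = 91
After iteration 7: m = 7, total = 140
After iteration 8: m = 8, total = 204
Loop ends.

Final answer: 204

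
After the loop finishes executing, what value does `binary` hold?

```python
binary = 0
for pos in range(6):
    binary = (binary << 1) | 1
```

Let's trace through this code step by step.

Initialize: binary = 0
Entering loop: for pos in range(6):
After iteration 1: pos = 0, binary = 1
After iteration 2: pos = 1, binary = 3
After iteration 3: pos = 2, binary = 7
After iteration 4: pos = 3, binary = 15
After iteration 5: pos = 4, binary = 31
After iteration 6: pos = 5, binary = 63
Loop ends.

Final answer: 63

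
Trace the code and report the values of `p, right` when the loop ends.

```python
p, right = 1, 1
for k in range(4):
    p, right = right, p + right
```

Let's trace through this code step by step.

Initialize: p = 1
Initialize: right = 1
Entering loop: for k in range(4):
After iteration 1: k = 0, p = 1, right = 2
After iteration 2: k = 1, p = 2, right = 3
After iteration 3: k = 2, p = 3, right = 5
After iteration 4: k = 3, p = 5, right = 8
Loop ends.

Final answer: 5, 8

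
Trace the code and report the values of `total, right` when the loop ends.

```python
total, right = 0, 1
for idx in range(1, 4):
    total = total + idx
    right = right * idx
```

Let's trace through this code step by step.

Initialize: total = 0
Initialize: right = 1
Entering loop: for idx in range(1, 4):
After iteration 1: idx = 1, total = 1, right = 1
After iteration 2: idx = 2, total = 3, right = 2
After iteration 3: idx = 3, total = 6, right = 6
Loop ends.

Final answer: 6, 6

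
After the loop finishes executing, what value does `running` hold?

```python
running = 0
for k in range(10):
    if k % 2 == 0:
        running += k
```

Let's trace through this code step by step.

Initialize: running = 0
Entering loop: for k in range(10):
After iteration 1: k = 0, running = 0
After iteration 2: k = 1, running = 0
After iteration 3: k = 2, running = 2
After iteration 4: k = 3, running = 2
After iteration 5: k = 4, running = 6
After iteration 6: k = 5, running = 6
After iteration 7: k = 6, running = 12
After iteration 8: k = 7, running = 12
After iteration 9: k = 8, running = 20
After iteration 10: k = 9, running = 20
Loop ends.

Final answer: 20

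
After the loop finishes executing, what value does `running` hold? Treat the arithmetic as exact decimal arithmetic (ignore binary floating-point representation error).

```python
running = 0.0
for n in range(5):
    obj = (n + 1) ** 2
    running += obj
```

Let's trace through this code step by step.

Initialize: running = 0.0
Entering loop: for n in range(5):
After iteration 1: n = 0, running = 1.0, obj = 1
After iteration 2: n = 1, running = 5.0, obj = 4
After iteration 3: n = 2, running = 14.0, obj = 9
After iteration 4: n = 3, running = 30.0, obj = 16
After iteration 5: n = 4, running = 55.0, obj = 25
Loop ends.

Final answer: 55.0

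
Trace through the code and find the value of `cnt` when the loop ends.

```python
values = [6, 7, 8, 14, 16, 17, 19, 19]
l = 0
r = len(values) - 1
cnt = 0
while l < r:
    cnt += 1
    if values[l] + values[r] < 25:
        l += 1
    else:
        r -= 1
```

Let's trace through this code step by step.

Initialize: values = [6, 7, 8, 14, 16, 17, 19, 19]
Initialize: l = 0
Initialize: r = 7
Initialize: cnt = 0
Entering loop: while l < r:
After iteration 1: l = 0, r = 6, cnt = 1
After iteration 2: l = 0, r = 5, cnt = 2
After iteration 3: l = 1, r = 5, cnt = 3
After iteration 4: l = 2, r = 5, cnt = 4
After iteration 5: l = 2, r = 4, cnt = 5
After iteration 6: l = 3, r = 4, cnt = 6
After iteration 7: l = 3, r = 3, cnt = 7
Loop ends.

Final answer: 7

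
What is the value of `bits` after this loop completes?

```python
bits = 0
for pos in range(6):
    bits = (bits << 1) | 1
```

Let's trace through this code step by step.

Initialize: bits = 0
Entering loop: for pos in range(6):
After iteration 1: pos = 0, bits = 1
After iteration 2: pos = 1, bits = 3
After iteration 3: pos = 2, bits = 7
After iteration 4: pos = 3, bits = 15
After iteration 5: pos = 4, bits = 31
After iteration 6: pos = 5, bits = 63
Loop ends.

Final answer: 63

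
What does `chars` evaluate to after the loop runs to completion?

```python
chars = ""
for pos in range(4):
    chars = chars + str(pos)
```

Let's trace through this code step by step.

Initialize: chars = ''
Entering loop: for pos in range(4):
After iteration 1: pos = 0, chars = '0'
After iteration 2: pos = 1, chars = '01'
After iteration 3: pos = 2, chars = '012'
After iteration 4: pos = 3, chars = '0123'
Loop ends.

Final answer: '0123'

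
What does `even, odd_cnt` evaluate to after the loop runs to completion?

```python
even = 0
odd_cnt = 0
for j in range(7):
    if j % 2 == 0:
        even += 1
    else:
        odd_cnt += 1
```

Let's trace through this code step by step.

Initialize: even = 0
Initialize: odd_cnt = 0
Entering loop: for j in range(7):
After iteration 1: j = 0, even = 1, odd_cnt = 0
After iteration 2: j = 1, even = 1, odd_cnt = 1
After iteration 3: j = 2, even = 2, odd_cnt = 1
After iteration 4: j = 3, even = 2, odd_cnt = 2
After iteration 5: j = 4, even = 3, odd_cnt = 2
After iteration 6: j = 5, even = 3, odd_cnt = 3
After iteration 7: j = 6, even = 4, odd_cnt = 3
Loop ends.

Final answer: 4, 3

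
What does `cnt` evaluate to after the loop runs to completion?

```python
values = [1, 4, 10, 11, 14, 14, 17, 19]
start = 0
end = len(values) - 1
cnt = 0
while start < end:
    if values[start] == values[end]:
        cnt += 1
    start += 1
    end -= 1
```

Let's trace through this code step by step.

Initialize: values = [1, 4, 10, 11, 14, 14, 17, 19]
Initialize: start = 0
Initialize: end = 7
Initialize: cnt = 0
Entering loop: while start < end:
After iteration 1: start = 1, end = 6, cnt = 0
After iteration 2: start = 2, end = 5, cnt = 0
After iteration 3: start = 3, end = 4, cnt = 0
After iteration 4: start = 4, end = 3, cnt = 0
Loop ends.

Final answer: 0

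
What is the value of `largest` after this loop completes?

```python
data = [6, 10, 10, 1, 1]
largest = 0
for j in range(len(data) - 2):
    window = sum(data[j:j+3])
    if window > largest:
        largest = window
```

Let's trace through this code step by step.

Initialize: data = [6, 10, 10, 1, 1]
Initialize: largest = 0
Entering loop: for j in range(len(data) - 2):
After iteration 1: j = 0, largest = 26, window = 26
After iteration 2: j = 1, largest = 26, window = 21
After iteration 3: j = 2, largest = 26, window = 12
Loop ends.

Final answer: 26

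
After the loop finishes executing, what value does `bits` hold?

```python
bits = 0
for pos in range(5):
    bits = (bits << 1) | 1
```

Let's trace through this code step by step.

Initialize: bits = 0
Entering loop: for pos in range(5):
After iteration 1: pos = 0, bits = 1
After iteration 2: pos = 1, bits = 3
After iteration 3: pos = 2, bits = 7
After iteration 4: pos = 3, bits = 15
After iteration 5: pos = 4, bits = 31
Loop ends.

Final answer: 31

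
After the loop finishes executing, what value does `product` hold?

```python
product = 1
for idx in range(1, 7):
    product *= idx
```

Let's trace through this code step by step.

Initialize: product = 1
Entering loop: for idx in range(1, 7):
After iteration 1: idx = 1, product = 1
After iteration 2: idx = 2, product = 2
After iteration 3: idx = 3, product = 6
After iteration 4: idx = 4, product = 24
After iteration 5: idx = 5, product = 120
After iteration 6: idx = 6, product = 720
Loop ends.

Final answer: 720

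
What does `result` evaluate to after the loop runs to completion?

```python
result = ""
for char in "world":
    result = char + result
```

Let's trace through this code step by step.

Initialize: result = ''
Entering loop: for char in "world":
After iteration 1: char = 'w', result = 'w'
After iteration 2: char = 'o', result = 'ow'
After iteration 3: char = 'r', result = 'row'
After iteration 4: char = 'l', result = 'lrow'
After iteration 5: char = 'd', result = 'dlrow'
Loop ends.

Final answer: 'dlrow'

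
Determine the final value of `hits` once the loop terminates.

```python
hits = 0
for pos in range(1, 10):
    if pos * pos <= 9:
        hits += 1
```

Let's trace through this code step by step.

Initialize: hits = 0
Entering loop: for pos in range(1, 10):
After iteration 1: pos = 1, hits = 1
After iteration 2: pos = 2, hits = 2
After iteration 3: pos = 3, hits = 3
After iteration 4: pos = 4, hits = 3
After iteration 5: pos = 5, hits = 3
After iteration 6: pos = 6, hits = 3
After iteration 7: pos = 7, hits = 3
After iteration 8: pos = 8, hits = 3
After iteration 9: pos = 9, hits = 3
Loop ends.

Final answer: 3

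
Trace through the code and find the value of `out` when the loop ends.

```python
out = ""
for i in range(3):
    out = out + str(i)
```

Let's trace through this code step by step.

Initialize: out = ''
Entering loop: for i in range(3):
After iteration 1: i = 0, out = '0'
After iteration 2: i = 1, out = '01'
After iteration 3: i = 2, out = '012'
Loop ends.

Final answer: '012'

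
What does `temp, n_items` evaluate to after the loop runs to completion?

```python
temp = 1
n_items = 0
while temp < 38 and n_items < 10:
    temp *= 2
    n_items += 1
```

Let's trace through this code step by step.

Initialize: temp = 1
Initialize: n_items = 0
Entering loop: while temp < 38 and n_items < 10:
After iteration 1: temp = 2, n_items = 1
After iteration 2: temp = 4, n_items = 2
After iteration 3: temp = 8, n_items = 3
After iteration 4: temp = 16, n_items = 4
After iteration 5: temp = 32, n_items = 5
After iteration 6: temp = 64, n_items = 6
Loop ends.

Final answer: 64, 6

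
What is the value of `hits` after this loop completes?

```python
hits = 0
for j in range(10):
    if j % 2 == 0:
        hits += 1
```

Let's trace through this code step by step.

Initialize: hits = 0
Entering loop: for j in range(10):
After iteration 1: j = 0, hits = 1
After iteration 2: j = 1, hits = 1
After iteration 3: j = 2, hits = 2
After iteration 4: j = 3, hits = 2
After iteration 5: j = 4, hits = 3
After iteration 6: j = 5, hits = 3
After iteration 7: j = 6, hits = 4
After iteration 8: j = 7, hits = 4
After iteration 9: j = 8, hits = 5
After iteration 10: j = 9, hits = 5
Loop ends.

Final answer: 5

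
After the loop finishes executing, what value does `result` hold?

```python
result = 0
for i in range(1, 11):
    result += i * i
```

Let's trace through this code step by step.

Initialize: result = 0
Entering loop: for i in range(1, 11):
After iteration 1: i = 1, result = 1
After iteration 2: i = 2, result = 5
After iteration 3: i = 3, result = 14
After iteration 4: i = 4, result = 30
After iteration 5: i = 5, result = 55
After iteration 6: i = 6, result = 91
After iteration 7: i = 7, result = 140
After iteration 8: i = 8, result = 204
After iteration 9: i = 9, result = 285
After iteration 10: i = 10, result = 385
Loop ends.

Final answer: 385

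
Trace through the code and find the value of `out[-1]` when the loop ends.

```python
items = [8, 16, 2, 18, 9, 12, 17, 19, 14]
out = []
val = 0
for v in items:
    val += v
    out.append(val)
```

Let's trace through this code step by step.

Initialize: items = [8, 16, 2, 18, 9, 12, 17, 19, 14]
Initialize: out = []
Initialize: val = 0
Entering loop: for v in items:
After iteration 1: v = 8, out = [8], val = 8
After iteration 2: v = 16, out = [8, 24], val = 24
After iteration 3: v = 2, out = [8, 24, 26], val = 26
After iteration 4: v = 18, out = [8, 24, 26, 44], val = 44
After iteration 5: v = 9, out = [8, 24, 26, 44, 53], val = 53
After iteration 6: v = 12, out = [8, 24, 26, 44, 53, 65], val = 65
After iteration 7: v = 17, out = [8, 24, 26, 44, 53, 65, 82], val = 82
After iteration 8: v = 19, out = [8, 24, 26, 44, 53, 65, 82, 101], val = 101
After iteration 9: v = 14, out = [8, 24, 26, 44, 53, 65, 82, 101, 115], val = 115
Loop ends.
out[-1] = 115

Final answer: 115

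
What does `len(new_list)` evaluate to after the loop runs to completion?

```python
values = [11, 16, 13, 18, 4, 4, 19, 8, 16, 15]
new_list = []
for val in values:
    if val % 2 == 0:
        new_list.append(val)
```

Let's trace through this code step by step.

Initialize: values = [11, 16, 13, 18, 4, 4, 19, 8, 16, 15]
Initialize: new_list = []
Entering loop: for val in values:
After iteration 1: val = 11, new_list = []
After iteration 2: val = 16, new_list = [16]
After iteration 3: val = 13, new_list = [16]
After iteration 4: val = 18, new_list = [16, 18]
After iteration 5: val = 4, new_list = [16, 18, 4]
After iteration 6: val = 4, new_list = [16, 18, 4, 4]
After iteration 7: val = 19, new_list = [16, 18, 4, 4]
After iteration 8: val = 8, new_list = [16, 18, 4, 4, 8]
After iteration 9: val = 16, new_list = [16, 18, 4, 4, 8, 16]
After iteration 10: val = 15, new_list = [16, 18, 4, 4, 8, 16]
Loop ends.
len(new_list) = 6

Final answer: 6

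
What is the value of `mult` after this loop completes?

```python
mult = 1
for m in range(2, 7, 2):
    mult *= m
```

Let's trace through this code step by step.

Initialize: mult = 1
Entering loop: for m in range(2, 7, 2):
After iteration 1: m = 2, mult = 2
After iteration 2: m = 4, mult = 8
After iteration 3: m = 6, mult = 48
Loop ends.

Final answer: 48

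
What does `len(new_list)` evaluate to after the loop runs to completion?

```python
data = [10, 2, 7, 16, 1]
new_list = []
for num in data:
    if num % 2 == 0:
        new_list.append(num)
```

Let's trace through this code step by step.

Initialize: data = [10, 2, 7, 16, 1]
Initialize: new_list = []
Entering loop: for num in data:
After iteration 1: num = 10, new_list = [10]
After iteration 2: num = 2, new_list = [10, 2]
After iteration 3: num = 7, new_list = [10, 2]
After iteration 4: num = 16, new_list = [10, 2, 16]
After iteration 5: num = 1, new_list = [10, 2, 16]
Loop ends.
len(new_list) = 3

Final answer: 3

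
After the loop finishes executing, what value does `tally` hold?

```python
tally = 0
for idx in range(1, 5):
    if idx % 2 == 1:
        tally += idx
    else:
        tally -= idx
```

Let's trace through this code step by step.

Initialize: tally = 0
Entering loop: for idx in range(1, 5):
After iteration 1: idx = 1, tally = 1
After iteration 2: idx = 2, tally = -1
After iteration 3: idx = 3, tally = 2
After iteration 4: idx = 4, tally = -2
Loop ends.

Final answer: -2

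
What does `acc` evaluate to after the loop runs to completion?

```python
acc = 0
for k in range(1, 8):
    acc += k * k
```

Let's trace through this code step by step.

Initialize: acc = 0
Entering loop: for k in range(1, 8):
After iteration 1: k = 1, acc = 1
After iteration 2: k = 2, acc = 5
After iteration 3: k = 3, acc = 14
After iteration 4: k = 4, acc = 30
After iteration 5: k = 5, acc = 55
After iteration 6: k = 6, acc = 91
After iteration 7: k = 7, acc = 140
Loop ends.

Final answer: 140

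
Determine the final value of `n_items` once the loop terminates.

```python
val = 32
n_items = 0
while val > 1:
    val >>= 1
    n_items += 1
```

Let's trace through this code step by step.

Initialize: val = 32
Initialize: n_items = 0
Entering loop: while val > 1:
After iteration 1: val = 16, n_items = 1
After iteration 2: val = 8, n_items = 2
After iteration 3: val = 4, n_items = 3
After iteration 4: val = 2, n_items = 4
After iteration 5: val = 1, n_items = 5
Loop ends.

Final answer: 5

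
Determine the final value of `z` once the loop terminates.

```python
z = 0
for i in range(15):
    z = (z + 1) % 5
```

Let's trace through this code step by step.

Initialize: z = 0
Entering loop: for i in range(15):
After iteration 1: i = 0, z = 1
After iteration 2: i = 1, z = 2
After iteration 3: i = 2, z = 3
After iteration 4: i = 3, z = 4
After iteration 5: i = 4, z = 0
After iteration 6: i = 5, z = 1
After iteration 7: i = 6, z = 2
After iteration 8: i = 7, z = 3
After iteration 9: i = 8, z = 4
After iteration 10: i = 9, z = 0
After iteration 11: i = 10, z = 1
After iteration 12: i = 11, z = 2
After iteration 13: i = 12, z = 3
After iteration 14: i = 13, z = 4
After iteration 15: i = 14, z = 0
Loop ends.

Final answer: 0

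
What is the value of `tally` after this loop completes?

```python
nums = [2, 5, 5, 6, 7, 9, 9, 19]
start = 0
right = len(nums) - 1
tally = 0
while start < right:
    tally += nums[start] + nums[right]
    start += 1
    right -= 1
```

Let's trace through this code step by step.

Initialize: nums = [2, 5, 5, 6, 7, 9, 9, 19]
Initialize: start = 0
Initialize: right = 7
Initialize: tally = 0
Entering loop: while start < right:
After iteration 1: start = 1, right = 6, tally = 21
After iteration 2: start = 2, right = 5, tally = 35
After iteration 3: start = 3, right = 4, tally = 49
After iteration 4: start = 4, right = 3, tally = 62
Loop ends.

Final answer: 62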